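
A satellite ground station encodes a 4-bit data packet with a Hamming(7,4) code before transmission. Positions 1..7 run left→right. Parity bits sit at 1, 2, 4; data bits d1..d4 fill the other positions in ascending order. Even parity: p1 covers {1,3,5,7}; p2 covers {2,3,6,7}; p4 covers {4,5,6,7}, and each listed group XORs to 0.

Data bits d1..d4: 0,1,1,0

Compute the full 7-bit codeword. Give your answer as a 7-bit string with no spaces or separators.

1100110

Place data at non-parity positions: p1 p2 0 p4 1 1 0
p1 (pos 1,3,5,7): XOR of data positions = 0⊕1⊕0 = 1
p2 (pos 2,3,6,7): XOR of data positions = 0⊕1⊕0 = 1
p4 (pos 4,5,6,7): XOR of data positions = 1⊕1⊕0 = 0
Codeword: 1100110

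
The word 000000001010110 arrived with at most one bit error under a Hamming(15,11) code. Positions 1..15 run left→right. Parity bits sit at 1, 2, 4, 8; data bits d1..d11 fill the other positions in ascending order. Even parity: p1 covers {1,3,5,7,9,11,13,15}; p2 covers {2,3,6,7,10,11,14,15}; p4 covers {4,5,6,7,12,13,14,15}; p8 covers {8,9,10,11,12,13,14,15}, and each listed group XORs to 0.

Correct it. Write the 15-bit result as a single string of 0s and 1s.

100000001010110

s1 (pos 1,3,5,7,9,11,13,15): 0⊕0⊕0⊕0⊕1⊕1⊕1⊕0 = 1
s2 (pos 2,3,6,7,10,11,14,15): 0⊕0⊕0⊕0⊕0⊕1⊕1⊕0 = 0
s4 (pos 4,5,6,7,12,13,14,15): 0⊕0⊕0⊕0⊕0⊕1⊕1⊕0 = 0
s8 (pos 8,9,10,11,12,13,14,15): 0⊕1⊕0⊕1⊕0⊕1⊕1⊕0 = 0
Syndrome s8…s1 = 0001 → error at position 1.
Flip position 1: 000000001010110 → 100000001010110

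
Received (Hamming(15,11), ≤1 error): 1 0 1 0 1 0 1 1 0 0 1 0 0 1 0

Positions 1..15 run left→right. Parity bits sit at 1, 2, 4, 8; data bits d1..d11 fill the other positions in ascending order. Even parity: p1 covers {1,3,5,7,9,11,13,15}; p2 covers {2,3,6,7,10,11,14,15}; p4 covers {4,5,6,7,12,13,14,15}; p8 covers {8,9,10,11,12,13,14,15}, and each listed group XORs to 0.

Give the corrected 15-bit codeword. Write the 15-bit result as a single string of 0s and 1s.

s1 (pos 1,3,5,7,9,11,13,15): 1⊕1⊕1⊕1⊕0⊕1⊕0⊕0 = 1
s2 (pos 2,3,6,7,10,11,14,15): 0⊕1⊕0⊕1⊕0⊕1⊕1⊕0 = 0
s4 (pos 4,5,6,7,12,13,14,15): 0⊕1⊕0⊕1⊕0⊕0⊕1⊕0 = 1
s8 (pos 8,9,10,11,12,13,14,15): 1⊕0⊕0⊕1⊕0⊕0⊕1⊕0 = 1
Syndrome s8…s1 = 1101 → error at position 13.
Flip position 13: 101010110010010 → 101010110010110

101010110010110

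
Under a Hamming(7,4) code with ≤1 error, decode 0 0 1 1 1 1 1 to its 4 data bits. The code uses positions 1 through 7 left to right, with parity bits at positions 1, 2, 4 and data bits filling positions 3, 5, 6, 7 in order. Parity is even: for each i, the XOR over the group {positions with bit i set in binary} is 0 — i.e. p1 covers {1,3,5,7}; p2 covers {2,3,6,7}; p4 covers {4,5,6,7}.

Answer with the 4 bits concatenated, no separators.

s1 (pos 1,3,5,7): 0⊕1⊕1⊕1 = 1
s2 (pos 2,3,6,7): 0⊕1⊕1⊕1 = 1
s4 (pos 4,5,6,7): 1⊕1⊕1⊕1 = 0
Syndrome s4…s1 = 011 → error at position 3.
Flip position 3: 0011111 → 0001111
Read data bits from positions 3,5,6,7: 0111

0111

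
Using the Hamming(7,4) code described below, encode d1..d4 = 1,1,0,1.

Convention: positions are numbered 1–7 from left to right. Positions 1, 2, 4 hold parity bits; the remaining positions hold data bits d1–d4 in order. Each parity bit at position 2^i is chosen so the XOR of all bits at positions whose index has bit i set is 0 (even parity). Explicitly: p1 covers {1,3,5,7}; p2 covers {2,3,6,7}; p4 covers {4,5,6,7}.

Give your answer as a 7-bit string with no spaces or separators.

Place data at non-parity positions: p1 p2 1 p4 1 0 1
p1 (pos 1,3,5,7): XOR of data positions = 1⊕1⊕1 = 1
p2 (pos 2,3,6,7): XOR of data positions = 1⊕0⊕1 = 0
p4 (pos 4,5,6,7): XOR of data positions = 1⊕0⊕1 = 0
Codeword: 1010101

1010101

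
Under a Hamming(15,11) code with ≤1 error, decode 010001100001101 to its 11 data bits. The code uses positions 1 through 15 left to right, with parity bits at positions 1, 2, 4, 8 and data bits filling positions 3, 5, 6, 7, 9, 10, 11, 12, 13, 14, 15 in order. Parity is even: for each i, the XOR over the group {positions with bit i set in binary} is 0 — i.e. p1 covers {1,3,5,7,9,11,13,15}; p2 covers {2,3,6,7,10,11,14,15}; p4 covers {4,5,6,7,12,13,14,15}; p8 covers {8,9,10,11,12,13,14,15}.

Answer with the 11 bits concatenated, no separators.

s1 (pos 1,3,5,7,9,11,13,15): 0⊕0⊕0⊕1⊕0⊕0⊕1⊕1 = 1
s2 (pos 2,3,6,7,10,11,14,15): 1⊕0⊕1⊕1⊕0⊕0⊕0⊕1 = 0
s4 (pos 4,5,6,7,12,13,14,15): 0⊕0⊕1⊕1⊕1⊕1⊕0⊕1 = 1
s8 (pos 8,9,10,11,12,13,14,15): 0⊕0⊕0⊕0⊕1⊕1⊕0⊕1 = 1
Syndrome s8…s1 = 1101 → error at position 13.
Flip position 13: 010001100001101 → 010001100001001
Read data bits from positions 3,5,6,7,9,10,11,12,13,14,15: 00110001001

00110001001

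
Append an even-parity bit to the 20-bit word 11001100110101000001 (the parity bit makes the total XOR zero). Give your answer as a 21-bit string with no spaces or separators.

110011001101010000011

XOR of the 20 data bits: 1⊕1⊕0⊕0⊕1⊕1⊕0⊕0⊕1⊕1⊕0⊕1⊕0⊕1⊕0⊕0⊕0⊕0⊕0⊕1 = 1
Parity bit = 1 (so all 21 bits XOR to 0).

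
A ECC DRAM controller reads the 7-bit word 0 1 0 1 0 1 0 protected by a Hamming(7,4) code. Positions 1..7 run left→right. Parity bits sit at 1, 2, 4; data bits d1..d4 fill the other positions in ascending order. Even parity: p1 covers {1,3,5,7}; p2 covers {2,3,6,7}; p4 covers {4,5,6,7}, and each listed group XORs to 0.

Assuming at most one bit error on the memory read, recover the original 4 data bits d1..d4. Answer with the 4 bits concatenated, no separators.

s1 (pos 1,3,5,7): 0⊕0⊕0⊕0 = 0
s2 (pos 2,3,6,7): 1⊕0⊕1⊕0 = 0
s4 (pos 4,5,6,7): 1⊕0⊕1⊕0 = 0
Syndrome s4…s1 = 000 → no error.
Read data bits from positions 3,5,6,7: 0010

0010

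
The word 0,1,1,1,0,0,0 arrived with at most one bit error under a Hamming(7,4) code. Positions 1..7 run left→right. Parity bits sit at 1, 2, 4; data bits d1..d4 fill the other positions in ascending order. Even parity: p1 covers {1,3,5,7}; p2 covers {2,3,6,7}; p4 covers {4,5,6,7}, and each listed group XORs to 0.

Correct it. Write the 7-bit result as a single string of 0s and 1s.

s1 (pos 1,3,5,7): 0⊕1⊕0⊕0 = 1
s2 (pos 2,3,6,7): 1⊕1⊕0⊕0 = 0
s4 (pos 4,5,6,7): 1⊕0⊕0⊕0 = 1
Syndrome s4…s1 = 101 → error at position 5.
Flip position 5: 0111000 → 0111100

0111100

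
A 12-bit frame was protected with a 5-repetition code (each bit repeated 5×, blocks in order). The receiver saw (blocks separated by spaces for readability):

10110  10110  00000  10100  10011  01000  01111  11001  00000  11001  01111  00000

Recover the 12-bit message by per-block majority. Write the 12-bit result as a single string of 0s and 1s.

Block 1 (10110): 3 ones → 1
Block 2 (10110): 3 ones → 1
Block 3 (00000): 0 ones → 0
Block 4 (10100): 2 ones → 0
Block 5 (10011): 3 ones → 1
Block 6 (01000): 1 one → 0
Block 7 (01111): 4 ones → 1
Block 8 (11001): 3 ones → 1
Block 9 (00000): 0 ones → 0
Block 10 (11001): 3 ones → 1
Block 11 (01111): 4 ones → 1
Block 12 (00000): 0 ones → 0

110010110110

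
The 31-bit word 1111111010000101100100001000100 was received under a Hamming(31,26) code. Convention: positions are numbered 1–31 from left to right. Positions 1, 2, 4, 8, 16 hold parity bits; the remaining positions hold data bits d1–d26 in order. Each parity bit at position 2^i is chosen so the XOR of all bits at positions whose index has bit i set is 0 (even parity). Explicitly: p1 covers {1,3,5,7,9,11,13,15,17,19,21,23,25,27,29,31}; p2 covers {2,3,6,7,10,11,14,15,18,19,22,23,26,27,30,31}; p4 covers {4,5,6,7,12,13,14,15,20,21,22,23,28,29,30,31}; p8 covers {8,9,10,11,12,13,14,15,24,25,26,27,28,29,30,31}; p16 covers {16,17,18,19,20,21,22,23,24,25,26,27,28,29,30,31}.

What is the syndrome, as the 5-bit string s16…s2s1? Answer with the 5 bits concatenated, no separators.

10110

s1 (pos 1,3,5,7,9,11,13,15,17,19,21,23,25,27,29,31): 1⊕1⊕1⊕1⊕1⊕0⊕0⊕0⊕1⊕0⊕0⊕0⊕1⊕0⊕1⊕0 = 0
s2 (pos 2,3,6,7,10,11,14,15,18,19,22,23,26,27,30,31): 1⊕1⊕1⊕1⊕0⊕0⊕1⊕0⊕0⊕0⊕0⊕0⊕0⊕0⊕0⊕0 = 1
s4 (pos 4,5,6,7,12,13,14,15,20,21,22,23,28,29,30,31): 1⊕1⊕1⊕1⊕0⊕0⊕1⊕0⊕1⊕0⊕0⊕0⊕0⊕1⊕0⊕0 = 1
s8 (pos 8,9,10,11,12,13,14,15,24,25,26,27,28,29,30,31): 0⊕1⊕0⊕0⊕0⊕0⊕1⊕0⊕0⊕1⊕0⊕0⊕0⊕1⊕0⊕0 = 0
s16 (pos 16,17,18,19,20,21,22,23,24,25,26,27,28,29,30,31): 1⊕1⊕0⊕0⊕1⊕0⊕0⊕0⊕0⊕1⊕0⊕0⊕0⊕1⊕0⊕0 = 1
Syndrome s16…s1 = 10110 → error at position 22.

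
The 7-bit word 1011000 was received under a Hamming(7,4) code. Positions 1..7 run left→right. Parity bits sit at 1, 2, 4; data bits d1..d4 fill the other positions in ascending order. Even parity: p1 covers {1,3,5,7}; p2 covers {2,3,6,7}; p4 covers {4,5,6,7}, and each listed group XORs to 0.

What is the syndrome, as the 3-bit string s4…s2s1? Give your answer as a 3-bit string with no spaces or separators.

110

s1 (pos 1,3,5,7): 1⊕1⊕0⊕0 = 0
s2 (pos 2,3,6,7): 0⊕1⊕0⊕0 = 1
s4 (pos 4,5,6,7): 1⊕0⊕0⊕0 = 1
Syndrome s4…s1 = 110 → error at position 6.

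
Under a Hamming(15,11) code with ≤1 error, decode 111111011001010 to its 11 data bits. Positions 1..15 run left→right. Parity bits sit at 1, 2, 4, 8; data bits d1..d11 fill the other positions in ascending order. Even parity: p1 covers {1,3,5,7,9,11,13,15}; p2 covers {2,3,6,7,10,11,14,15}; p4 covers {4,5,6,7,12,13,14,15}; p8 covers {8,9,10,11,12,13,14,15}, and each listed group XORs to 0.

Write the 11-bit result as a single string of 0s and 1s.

11101001010

s1 (pos 1,3,5,7,9,11,13,15): 1⊕1⊕1⊕0⊕1⊕0⊕0⊕0 = 0
s2 (pos 2,3,6,7,10,11,14,15): 1⊕1⊕1⊕0⊕0⊕0⊕1⊕0 = 0
s4 (pos 4,5,6,7,12,13,14,15): 1⊕1⊕1⊕0⊕1⊕0⊕1⊕0 = 1
s8 (pos 8,9,10,11,12,13,14,15): 1⊕1⊕0⊕0⊕1⊕0⊕1⊕0 = 0
Syndrome s8…s1 = 0100 → error at position 4.
Flip position 4: 111111011001010 → 111011011001010
Read data bits from positions 3,5,6,7,9,10,11,12,13,14,15: 11101001010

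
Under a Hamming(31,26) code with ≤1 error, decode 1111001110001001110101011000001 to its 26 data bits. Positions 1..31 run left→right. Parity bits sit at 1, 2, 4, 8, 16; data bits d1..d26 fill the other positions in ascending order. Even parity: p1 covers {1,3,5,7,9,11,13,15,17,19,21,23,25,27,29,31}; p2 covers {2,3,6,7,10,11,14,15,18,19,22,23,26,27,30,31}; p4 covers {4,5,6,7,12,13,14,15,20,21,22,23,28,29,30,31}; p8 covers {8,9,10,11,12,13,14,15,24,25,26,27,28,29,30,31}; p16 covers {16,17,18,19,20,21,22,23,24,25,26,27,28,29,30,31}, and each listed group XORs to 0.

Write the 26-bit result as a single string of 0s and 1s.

s1 (pos 1,3,5,7,9,11,13,15,17,19,21,23,25,27,29,31): 1⊕1⊕0⊕1⊕1⊕0⊕1⊕0⊕1⊕0⊕0⊕0⊕1⊕0⊕0⊕1 = 0
s2 (pos 2,3,6,7,10,11,14,15,18,19,22,23,26,27,30,31): 1⊕1⊕0⊕1⊕0⊕0⊕0⊕0⊕1⊕0⊕1⊕0⊕0⊕0⊕0⊕1 = 0
s4 (pos 4,5,6,7,12,13,14,15,20,21,22,23,28,29,30,31): 1⊕0⊕0⊕1⊕0⊕1⊕0⊕0⊕1⊕0⊕1⊕0⊕0⊕0⊕0⊕1 = 0
s8 (pos 8,9,10,11,12,13,14,15,24,25,26,27,28,29,30,31): 1⊕1⊕0⊕0⊕0⊕1⊕0⊕0⊕1⊕1⊕0⊕0⊕0⊕0⊕0⊕1 = 0
s16 (pos 16,17,18,19,20,21,22,23,24,25,26,27,28,29,30,31): 1⊕1⊕1⊕0⊕1⊕0⊕1⊕0⊕1⊕1⊕0⊕0⊕0⊕0⊕0⊕1 = 0
Syndrome s16…s1 = 00000 → no error.
Read data bits from positions 3,5,6,7,9,10,11,12,13,14,15,17,18,19,20,21,22,23,24,25,26,27,28,29,30,31: 10011000100110101011000001

10011000100110101011000001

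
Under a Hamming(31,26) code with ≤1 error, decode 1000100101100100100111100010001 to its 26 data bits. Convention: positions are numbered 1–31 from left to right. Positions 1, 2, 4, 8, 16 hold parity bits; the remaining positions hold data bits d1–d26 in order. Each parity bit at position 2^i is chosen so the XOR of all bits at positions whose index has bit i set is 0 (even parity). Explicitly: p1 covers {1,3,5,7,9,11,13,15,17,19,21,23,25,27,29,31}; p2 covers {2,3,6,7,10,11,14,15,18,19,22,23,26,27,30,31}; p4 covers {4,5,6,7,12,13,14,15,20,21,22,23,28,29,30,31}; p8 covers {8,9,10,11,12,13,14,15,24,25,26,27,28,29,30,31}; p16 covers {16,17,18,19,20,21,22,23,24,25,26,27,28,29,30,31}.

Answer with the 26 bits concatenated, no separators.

s1 (pos 1,3,5,7,9,11,13,15,17,19,21,23,25,27,29,31): 1⊕0⊕1⊕0⊕0⊕1⊕0⊕0⊕1⊕0⊕1⊕1⊕0⊕1⊕0⊕1 = 0
s2 (pos 2,3,6,7,10,11,14,15,18,19,22,23,26,27,30,31): 0⊕0⊕0⊕0⊕1⊕1⊕1⊕0⊕0⊕0⊕1⊕1⊕0⊕1⊕0⊕1 = 1
s4 (pos 4,5,6,7,12,13,14,15,20,21,22,23,28,29,30,31): 0⊕1⊕0⊕0⊕0⊕0⊕1⊕0⊕1⊕1⊕1⊕1⊕0⊕0⊕0⊕1 = 1
s8 (pos 8,9,10,11,12,13,14,15,24,25,26,27,28,29,30,31): 1⊕0⊕1⊕1⊕0⊕0⊕1⊕0⊕0⊕0⊕0⊕1⊕0⊕0⊕0⊕1 = 0
s16 (pos 16,17,18,19,20,21,22,23,24,25,26,27,28,29,30,31): 0⊕1⊕0⊕0⊕1⊕1⊕1⊕1⊕0⊕0⊕0⊕1⊕0⊕0⊕0⊕1 = 1
Syndrome s16…s1 = 10110 → error at position 22.
Flip position 22: 1000100101100100100111100010001 → 1000100101100100100110100010001
Read data bits from positions 3,5,6,7,9,10,11,12,13,14,15,17,18,19,20,21,22,23,24,25,26,27,28,29,30,31: 01000110010100110100010001

01000110010100110100010001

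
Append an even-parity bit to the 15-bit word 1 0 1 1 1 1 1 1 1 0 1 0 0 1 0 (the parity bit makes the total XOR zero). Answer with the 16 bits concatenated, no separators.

XOR of the 15 data bits: 1⊕0⊕1⊕1⊕1⊕1⊕1⊕1⊕1⊕0⊕1⊕0⊕0⊕1⊕0 = 0
Parity bit = 0 (so all 16 bits XOR to 0).

1011111110100100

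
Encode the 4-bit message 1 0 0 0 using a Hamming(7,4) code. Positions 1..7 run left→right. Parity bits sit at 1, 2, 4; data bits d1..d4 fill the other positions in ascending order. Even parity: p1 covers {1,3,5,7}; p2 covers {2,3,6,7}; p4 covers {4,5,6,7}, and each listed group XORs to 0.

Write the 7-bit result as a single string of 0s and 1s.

1110000

Place data at non-parity positions: p1 p2 1 p4 0 0 0
p1 (pos 1,3,5,7): XOR of data positions = 1⊕0⊕0 = 1
p2 (pos 2,3,6,7): XOR of data positions = 1⊕0⊕0 = 1
p4 (pos 4,5,6,7): XOR of data positions = 0⊕0⊕0 = 0
Codeword: 1110000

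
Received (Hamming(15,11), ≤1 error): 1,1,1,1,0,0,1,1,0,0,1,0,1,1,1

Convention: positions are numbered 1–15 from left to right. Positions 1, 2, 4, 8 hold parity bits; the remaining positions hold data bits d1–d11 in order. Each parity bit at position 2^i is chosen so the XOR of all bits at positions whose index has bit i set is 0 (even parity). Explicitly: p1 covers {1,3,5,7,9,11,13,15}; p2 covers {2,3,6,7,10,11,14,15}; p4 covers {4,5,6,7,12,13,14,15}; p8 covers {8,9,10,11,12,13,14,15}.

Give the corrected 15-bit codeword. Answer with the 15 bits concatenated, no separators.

111100110011111

s1 (pos 1,3,5,7,9,11,13,15): 1⊕1⊕0⊕1⊕0⊕1⊕1⊕1 = 0
s2 (pos 2,3,6,7,10,11,14,15): 1⊕1⊕0⊕1⊕0⊕1⊕1⊕1 = 0
s4 (pos 4,5,6,7,12,13,14,15): 1⊕0⊕0⊕1⊕0⊕1⊕1⊕1 = 1
s8 (pos 8,9,10,11,12,13,14,15): 1⊕0⊕0⊕1⊕0⊕1⊕1⊕1 = 1
Syndrome s8…s1 = 1100 → error at position 12.
Flip position 12: 111100110010111 → 111100110011111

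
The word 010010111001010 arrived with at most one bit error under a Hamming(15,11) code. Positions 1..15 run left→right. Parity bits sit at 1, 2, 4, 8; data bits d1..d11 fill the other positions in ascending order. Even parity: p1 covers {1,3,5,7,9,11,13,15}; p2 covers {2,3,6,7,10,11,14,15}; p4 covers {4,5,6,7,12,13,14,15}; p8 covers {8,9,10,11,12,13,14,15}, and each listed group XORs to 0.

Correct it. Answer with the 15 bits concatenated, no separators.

s1 (pos 1,3,5,7,9,11,13,15): 0⊕0⊕1⊕1⊕1⊕0⊕0⊕0 = 1
s2 (pos 2,3,6,7,10,11,14,15): 1⊕0⊕0⊕1⊕0⊕0⊕1⊕0 = 1
s4 (pos 4,5,6,7,12,13,14,15): 0⊕1⊕0⊕1⊕1⊕0⊕1⊕0 = 0
s8 (pos 8,9,10,11,12,13,14,15): 1⊕1⊕0⊕0⊕1⊕0⊕1⊕0 = 0
Syndrome s8…s1 = 0011 → error at position 3.
Flip position 3: 010010111001010 → 011010111001010

011010111001010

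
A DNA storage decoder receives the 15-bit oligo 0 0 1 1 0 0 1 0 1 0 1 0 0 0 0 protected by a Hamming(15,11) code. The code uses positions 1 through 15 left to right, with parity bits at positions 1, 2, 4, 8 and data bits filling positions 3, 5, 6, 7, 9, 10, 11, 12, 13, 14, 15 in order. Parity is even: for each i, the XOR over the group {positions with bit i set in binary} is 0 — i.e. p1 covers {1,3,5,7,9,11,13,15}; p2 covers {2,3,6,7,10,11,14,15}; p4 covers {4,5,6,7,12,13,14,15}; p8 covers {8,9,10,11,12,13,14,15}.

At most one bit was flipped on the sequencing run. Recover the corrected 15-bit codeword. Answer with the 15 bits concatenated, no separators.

011100101010000

s1 (pos 1,3,5,7,9,11,13,15): 0⊕1⊕0⊕1⊕1⊕1⊕0⊕0 = 0
s2 (pos 2,3,6,7,10,11,14,15): 0⊕1⊕0⊕1⊕0⊕1⊕0⊕0 = 1
s4 (pos 4,5,6,7,12,13,14,15): 1⊕0⊕0⊕1⊕0⊕0⊕0⊕0 = 0
s8 (pos 8,9,10,11,12,13,14,15): 0⊕1⊕0⊕1⊕0⊕0⊕0⊕0 = 0
Syndrome s8…s1 = 0010 → error at position 2.
Flip position 2: 001100101010000 → 011100101010000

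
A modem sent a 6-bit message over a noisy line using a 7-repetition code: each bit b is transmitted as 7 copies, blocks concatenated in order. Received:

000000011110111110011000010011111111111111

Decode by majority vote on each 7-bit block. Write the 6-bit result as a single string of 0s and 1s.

Block 1 (0000000): 0 ones → 0
Block 2 (1111011): 6 ones → 1
Block 3 (1110011): 5 ones → 1
Block 4 (0000100): 1 one → 0
Block 5 (1111111): 7 ones → 1
Block 6 (1111111): 7 ones → 1

011011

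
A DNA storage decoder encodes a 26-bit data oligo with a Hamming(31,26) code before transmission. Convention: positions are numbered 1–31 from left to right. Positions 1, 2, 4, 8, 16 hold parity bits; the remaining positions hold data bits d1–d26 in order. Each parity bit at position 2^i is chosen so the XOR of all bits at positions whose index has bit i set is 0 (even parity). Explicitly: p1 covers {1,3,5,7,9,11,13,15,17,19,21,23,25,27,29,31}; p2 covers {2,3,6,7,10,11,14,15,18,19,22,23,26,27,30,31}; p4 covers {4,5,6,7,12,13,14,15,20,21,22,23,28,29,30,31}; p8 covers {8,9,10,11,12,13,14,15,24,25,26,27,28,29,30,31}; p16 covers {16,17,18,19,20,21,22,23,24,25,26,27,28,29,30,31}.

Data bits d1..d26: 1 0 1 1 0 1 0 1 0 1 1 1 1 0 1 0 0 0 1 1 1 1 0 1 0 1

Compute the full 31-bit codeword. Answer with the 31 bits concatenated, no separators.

0010011001010111110100011110101

Place data at non-parity positions: p1 p2 1 p4 0 1 1 p8 0 1 0 1 0 1 1 p16 1 1 0 1 0 0 0 1 1 1 1 0 1 0 1
p1 (pos 1,3,5,7,9,11,13,15,17,19,21,23,25,27,29,31): XOR of data positions = 1⊕0⊕1⊕0⊕0⊕0⊕1⊕1⊕0⊕0⊕0⊕1⊕1⊕1⊕1 = 0
p2 (pos 2,3,6,7,10,11,14,15,18,19,22,23,26,27,30,31): XOR of data positions = 1⊕1⊕1⊕1⊕0⊕1⊕1⊕1⊕0⊕0⊕0⊕1⊕1⊕0⊕1 = 0
p4 (pos 4,5,6,7,12,13,14,15,20,21,22,23,28,29,30,31): XOR of data positions = 0⊕1⊕1⊕1⊕0⊕1⊕1⊕1⊕0⊕0⊕0⊕0⊕1⊕0⊕1 = 0
p8 (pos 8,9,10,11,12,13,14,15,24,25,26,27,28,29,30,31): XOR of data positions = 0⊕1⊕0⊕1⊕0⊕1⊕1⊕1⊕1⊕1⊕1⊕0⊕1⊕0⊕1 = 0
p16 (pos 16,17,18,19,20,21,22,23,24,25,26,27,28,29,30,31): XOR of data positions = 1⊕1⊕0⊕1⊕0⊕0⊕0⊕1⊕1⊕1⊕1⊕0⊕1⊕0⊕1 = 1
Codeword: 0010011001010111110100011110101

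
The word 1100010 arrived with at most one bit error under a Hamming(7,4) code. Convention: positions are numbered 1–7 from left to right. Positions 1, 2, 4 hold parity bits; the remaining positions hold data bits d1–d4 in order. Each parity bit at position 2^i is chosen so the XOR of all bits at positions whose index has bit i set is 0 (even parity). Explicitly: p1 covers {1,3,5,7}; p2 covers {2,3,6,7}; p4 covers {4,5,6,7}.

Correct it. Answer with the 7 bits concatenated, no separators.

1100110

s1 (pos 1,3,5,7): 1⊕0⊕0⊕0 = 1
s2 (pos 2,3,6,7): 1⊕0⊕1⊕0 = 0
s4 (pos 4,5,6,7): 0⊕0⊕1⊕0 = 1
Syndrome s4…s1 = 101 → error at position 5.
Flip position 5: 1100010 → 1100110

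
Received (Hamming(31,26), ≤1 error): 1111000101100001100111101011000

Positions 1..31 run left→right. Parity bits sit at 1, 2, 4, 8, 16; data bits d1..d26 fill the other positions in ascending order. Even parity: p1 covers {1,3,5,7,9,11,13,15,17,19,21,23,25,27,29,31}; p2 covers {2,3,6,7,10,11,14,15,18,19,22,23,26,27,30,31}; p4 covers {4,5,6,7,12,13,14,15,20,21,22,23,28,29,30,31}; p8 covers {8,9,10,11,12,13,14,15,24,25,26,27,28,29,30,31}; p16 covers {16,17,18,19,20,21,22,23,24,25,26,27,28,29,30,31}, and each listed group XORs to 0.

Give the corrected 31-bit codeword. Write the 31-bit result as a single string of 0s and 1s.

1111000101100001110111101011000

s1 (pos 1,3,5,7,9,11,13,15,17,19,21,23,25,27,29,31): 1⊕1⊕0⊕0⊕0⊕1⊕0⊕0⊕1⊕0⊕1⊕1⊕1⊕1⊕0⊕0 = 0
s2 (pos 2,3,6,7,10,11,14,15,18,19,22,23,26,27,30,31): 1⊕1⊕0⊕0⊕1⊕1⊕0⊕0⊕0⊕0⊕1⊕1⊕0⊕1⊕0⊕0 = 1
s4 (pos 4,5,6,7,12,13,14,15,20,21,22,23,28,29,30,31): 1⊕0⊕0⊕0⊕0⊕0⊕0⊕0⊕1⊕1⊕1⊕1⊕1⊕0⊕0⊕0 = 0
s8 (pos 8,9,10,11,12,13,14,15,24,25,26,27,28,29,30,31): 1⊕0⊕1⊕1⊕0⊕0⊕0⊕0⊕0⊕1⊕0⊕1⊕1⊕0⊕0⊕0 = 0
s16 (pos 16,17,18,19,20,21,22,23,24,25,26,27,28,29,30,31): 1⊕1⊕0⊕0⊕1⊕1⊕1⊕1⊕0⊕1⊕0⊕1⊕1⊕0⊕0⊕0 = 1
Syndrome s16…s1 = 10010 → error at position 18.
Flip position 18: 1111000101100001100111101011000 → 1111000101100001110111101011000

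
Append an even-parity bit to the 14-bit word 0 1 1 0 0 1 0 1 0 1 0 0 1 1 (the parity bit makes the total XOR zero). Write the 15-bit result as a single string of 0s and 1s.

XOR of the 14 data bits: 0⊕1⊕1⊕0⊕0⊕1⊕0⊕1⊕0⊕1⊕0⊕0⊕1⊕1 = 1
Parity bit = 1 (so all 15 bits XOR to 0).

011001010100111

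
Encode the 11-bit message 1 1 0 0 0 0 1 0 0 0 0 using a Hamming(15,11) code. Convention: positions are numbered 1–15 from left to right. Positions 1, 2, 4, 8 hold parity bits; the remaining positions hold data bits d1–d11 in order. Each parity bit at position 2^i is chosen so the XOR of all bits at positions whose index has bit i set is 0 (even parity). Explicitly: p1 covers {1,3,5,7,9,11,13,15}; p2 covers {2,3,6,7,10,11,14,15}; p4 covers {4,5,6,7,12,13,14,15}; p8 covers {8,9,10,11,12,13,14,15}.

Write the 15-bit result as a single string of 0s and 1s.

101110010010000

Place data at non-parity positions: p1 p2 1 p4 1 0 0 p8 0 0 1 0 0 0 0
p1 (pos 1,3,5,7,9,11,13,15): XOR of data positions = 1⊕1⊕0⊕0⊕1⊕0⊕0 = 1
p2 (pos 2,3,6,7,10,11,14,15): XOR of data positions = 1⊕0⊕0⊕0⊕1⊕0⊕0 = 0
p4 (pos 4,5,6,7,12,13,14,15): XOR of data positions = 1⊕0⊕0⊕0⊕0⊕0⊕0 = 1
p8 (pos 8,9,10,11,12,13,14,15): XOR of data positions = 0⊕0⊕1⊕0⊕0⊕0⊕0 = 1
Codeword: 101110010010000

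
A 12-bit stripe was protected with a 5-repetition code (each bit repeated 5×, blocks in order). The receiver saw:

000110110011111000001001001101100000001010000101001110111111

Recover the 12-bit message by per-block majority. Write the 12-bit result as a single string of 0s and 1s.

Block 1 (00011): 2 ones → 0
Block 2 (01100): 2 ones → 0
Block 3 (11111): 5 ones → 1
Block 4 (00000): 0 ones → 0
Block 5 (10010): 2 ones → 0
Block 6 (01101): 3 ones → 1
Block 7 (10000): 1 one → 0
Block 8 (00010): 1 one → 0
Block 9 (10000): 1 one → 0
Block 10 (10100): 2 ones → 0
Block 11 (11101): 4 ones → 1
Block 12 (11111): 5 ones → 1

001001000011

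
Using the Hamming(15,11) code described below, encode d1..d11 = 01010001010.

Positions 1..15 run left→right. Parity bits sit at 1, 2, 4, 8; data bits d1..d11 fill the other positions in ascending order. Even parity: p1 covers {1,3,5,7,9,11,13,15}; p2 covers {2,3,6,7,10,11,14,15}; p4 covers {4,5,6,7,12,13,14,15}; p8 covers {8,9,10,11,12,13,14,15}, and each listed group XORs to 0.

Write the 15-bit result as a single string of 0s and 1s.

000010100001010

Place data at non-parity positions: p1 p2 0 p4 1 0 1 p8 0 0 0 1 0 1 0
p1 (pos 1,3,5,7,9,11,13,15): XOR of data positions = 0⊕1⊕1⊕0⊕0⊕0⊕0 = 0
p2 (pos 2,3,6,7,10,11,14,15): XOR of data positions = 0⊕0⊕1⊕0⊕0⊕1⊕0 = 0
p4 (pos 4,5,6,7,12,13,14,15): XOR of data positions = 1⊕0⊕1⊕1⊕0⊕1⊕0 = 0
p8 (pos 8,9,10,11,12,13,14,15): XOR of data positions = 0⊕0⊕0⊕1⊕0⊕1⊕0 = 0
Codeword: 000010100001010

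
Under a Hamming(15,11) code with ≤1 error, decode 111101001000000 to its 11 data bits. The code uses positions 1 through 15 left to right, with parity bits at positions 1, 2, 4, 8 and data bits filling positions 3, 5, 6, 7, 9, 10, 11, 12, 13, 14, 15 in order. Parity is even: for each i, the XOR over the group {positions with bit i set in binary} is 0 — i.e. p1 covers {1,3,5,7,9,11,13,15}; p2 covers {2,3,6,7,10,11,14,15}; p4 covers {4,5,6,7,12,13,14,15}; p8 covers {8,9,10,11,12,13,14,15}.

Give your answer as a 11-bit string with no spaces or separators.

s1 (pos 1,3,5,7,9,11,13,15): 1⊕1⊕0⊕0⊕1⊕0⊕0⊕0 = 1
s2 (pos 2,3,6,7,10,11,14,15): 1⊕1⊕1⊕0⊕0⊕0⊕0⊕0 = 1
s4 (pos 4,5,6,7,12,13,14,15): 1⊕0⊕1⊕0⊕0⊕0⊕0⊕0 = 0
s8 (pos 8,9,10,11,12,13,14,15): 0⊕1⊕0⊕0⊕0⊕0⊕0⊕0 = 1
Syndrome s8…s1 = 1011 → error at position 11.
Flip position 11: 111101001000000 → 111101001010000
Read data bits from positions 3,5,6,7,9,10,11,12,13,14,15: 10101010000

10101010000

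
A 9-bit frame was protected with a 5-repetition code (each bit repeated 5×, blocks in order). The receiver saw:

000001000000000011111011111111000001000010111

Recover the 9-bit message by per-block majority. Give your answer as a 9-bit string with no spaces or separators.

Block 1 (00000): 0 ones → 0
Block 2 (10000): 1 one → 0
Block 3 (00000): 0 ones → 0
Block 4 (01111): 4 ones → 1
Block 5 (10111): 4 ones → 1
Block 6 (11111): 5 ones → 1
Block 7 (00000): 0 ones → 0
Block 8 (10000): 1 one → 0
Block 9 (10111): 4 ones → 1

000111001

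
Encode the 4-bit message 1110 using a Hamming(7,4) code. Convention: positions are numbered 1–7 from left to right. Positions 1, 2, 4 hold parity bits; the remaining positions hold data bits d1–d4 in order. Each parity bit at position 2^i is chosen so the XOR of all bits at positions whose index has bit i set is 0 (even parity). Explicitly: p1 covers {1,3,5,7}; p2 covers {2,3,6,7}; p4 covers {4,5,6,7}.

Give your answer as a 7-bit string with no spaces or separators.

Place data at non-parity positions: p1 p2 1 p4 1 1 0
p1 (pos 1,3,5,7): XOR of data positions = 1⊕1⊕0 = 0
p2 (pos 2,3,6,7): XOR of data positions = 1⊕1⊕0 = 0
p4 (pos 4,5,6,7): XOR of data positions = 1⊕1⊕0 = 0
Codeword: 0010110

0010110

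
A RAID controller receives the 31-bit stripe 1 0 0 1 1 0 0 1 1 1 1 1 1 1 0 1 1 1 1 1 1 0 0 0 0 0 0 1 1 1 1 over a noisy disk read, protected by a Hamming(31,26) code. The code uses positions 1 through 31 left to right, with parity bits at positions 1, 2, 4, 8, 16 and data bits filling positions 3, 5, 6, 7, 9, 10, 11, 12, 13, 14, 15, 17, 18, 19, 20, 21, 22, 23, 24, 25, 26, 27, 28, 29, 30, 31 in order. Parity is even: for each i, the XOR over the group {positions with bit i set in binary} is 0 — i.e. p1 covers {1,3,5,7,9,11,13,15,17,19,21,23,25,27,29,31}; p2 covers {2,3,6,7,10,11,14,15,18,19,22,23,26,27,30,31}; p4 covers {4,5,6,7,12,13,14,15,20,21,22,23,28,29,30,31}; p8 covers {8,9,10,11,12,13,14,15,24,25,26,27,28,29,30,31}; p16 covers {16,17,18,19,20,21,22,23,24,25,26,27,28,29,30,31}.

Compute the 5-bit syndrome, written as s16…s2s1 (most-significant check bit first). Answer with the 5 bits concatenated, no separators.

s1 (pos 1,3,5,7,9,11,13,15,17,19,21,23,25,27,29,31): 1⊕0⊕1⊕0⊕1⊕1⊕1⊕0⊕1⊕1⊕1⊕0⊕0⊕0⊕1⊕1 = 0
s2 (pos 2,3,6,7,10,11,14,15,18,19,22,23,26,27,30,31): 0⊕0⊕0⊕0⊕1⊕1⊕1⊕0⊕1⊕1⊕0⊕0⊕0⊕0⊕1⊕1 = 1
s4 (pos 4,5,6,7,12,13,14,15,20,21,22,23,28,29,30,31): 1⊕1⊕0⊕0⊕1⊕1⊕1⊕0⊕1⊕1⊕0⊕0⊕1⊕1⊕1⊕1 = 1
s8 (pos 8,9,10,11,12,13,14,15,24,25,26,27,28,29,30,31): 1⊕1⊕1⊕1⊕1⊕1⊕1⊕0⊕0⊕0⊕0⊕0⊕1⊕1⊕1⊕1 = 1
s16 (pos 16,17,18,19,20,21,22,23,24,25,26,27,28,29,30,31): 1⊕1⊕1⊕1⊕1⊕1⊕0⊕0⊕0⊕0⊕0⊕0⊕1⊕1⊕1⊕1 = 0
Syndrome s16…s1 = 01110 → error at position 14.

01110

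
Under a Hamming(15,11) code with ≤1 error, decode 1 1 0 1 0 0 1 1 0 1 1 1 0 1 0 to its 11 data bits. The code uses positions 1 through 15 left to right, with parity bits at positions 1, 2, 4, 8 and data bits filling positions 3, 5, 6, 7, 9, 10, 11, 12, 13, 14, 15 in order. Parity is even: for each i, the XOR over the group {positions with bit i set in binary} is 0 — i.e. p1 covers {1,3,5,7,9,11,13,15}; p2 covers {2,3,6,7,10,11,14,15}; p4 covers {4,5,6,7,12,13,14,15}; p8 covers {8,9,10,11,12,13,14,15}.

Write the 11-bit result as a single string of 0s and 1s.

00010101010

s1 (pos 1,3,5,7,9,11,13,15): 1⊕0⊕0⊕1⊕0⊕1⊕0⊕0 = 1
s2 (pos 2,3,6,7,10,11,14,15): 1⊕0⊕0⊕1⊕1⊕1⊕1⊕0 = 1
s4 (pos 4,5,6,7,12,13,14,15): 1⊕0⊕0⊕1⊕1⊕0⊕1⊕0 = 0
s8 (pos 8,9,10,11,12,13,14,15): 1⊕0⊕1⊕1⊕1⊕0⊕1⊕0 = 1
Syndrome s8…s1 = 1011 → error at position 11.
Flip position 11: 110100110111010 → 110100110101010
Read data bits from positions 3,5,6,7,9,10,11,12,13,14,15: 00010101010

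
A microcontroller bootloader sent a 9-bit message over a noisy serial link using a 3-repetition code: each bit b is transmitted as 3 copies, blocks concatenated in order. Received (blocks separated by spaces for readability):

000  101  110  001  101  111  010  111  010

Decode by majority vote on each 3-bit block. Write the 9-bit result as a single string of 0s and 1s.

Block 1 (000): 0 ones → 0
Block 2 (101): 2 ones → 1
Block 3 (110): 2 ones → 1
Block 4 (001): 1 one → 0
Block 5 (101): 2 ones → 1
Block 6 (111): 3 ones → 1
Block 7 (010): 1 one → 0
Block 8 (111): 3 ones → 1
Block 9 (010): 1 one → 0

011011010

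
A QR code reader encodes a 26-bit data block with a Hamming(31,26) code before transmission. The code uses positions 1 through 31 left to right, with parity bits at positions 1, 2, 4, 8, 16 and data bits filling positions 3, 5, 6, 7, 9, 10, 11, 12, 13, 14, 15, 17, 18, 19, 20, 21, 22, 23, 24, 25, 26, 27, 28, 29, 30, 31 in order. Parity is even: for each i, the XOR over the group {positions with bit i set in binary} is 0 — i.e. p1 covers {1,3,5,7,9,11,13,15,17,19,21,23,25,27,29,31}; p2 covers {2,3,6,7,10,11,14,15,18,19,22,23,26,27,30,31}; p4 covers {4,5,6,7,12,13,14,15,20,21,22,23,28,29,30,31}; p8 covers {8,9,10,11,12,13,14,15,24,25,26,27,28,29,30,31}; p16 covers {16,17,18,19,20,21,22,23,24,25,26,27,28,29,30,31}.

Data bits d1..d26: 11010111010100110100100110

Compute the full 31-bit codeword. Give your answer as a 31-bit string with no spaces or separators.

0011101101110101100110100100110

Place data at non-parity positions: p1 p2 1 p4 1 0 1 p8 0 1 1 1 0 1 0 p16 1 0 0 1 1 0 1 0 0 1 0 0 1 1 0
p1 (pos 1,3,5,7,9,11,13,15,17,19,21,23,25,27,29,31): XOR of data positions = 1⊕1⊕1⊕0⊕1⊕0⊕0⊕1⊕0⊕1⊕1⊕0⊕0⊕1⊕0 = 0
p2 (pos 2,3,6,7,10,11,14,15,18,19,22,23,26,27,30,31): XOR of data positions = 1⊕0⊕1⊕1⊕1⊕1⊕0⊕0⊕0⊕0⊕1⊕1⊕0⊕1⊕0 = 0
p4 (pos 4,5,6,7,12,13,14,15,20,21,22,23,28,29,30,31): XOR of data positions = 1⊕0⊕1⊕1⊕0⊕1⊕0⊕1⊕1⊕0⊕1⊕0⊕1⊕1⊕0 = 1
p8 (pos 8,9,10,11,12,13,14,15,24,25,26,27,28,29,30,31): XOR of data positions = 0⊕1⊕1⊕1⊕0⊕1⊕0⊕0⊕0⊕1⊕0⊕0⊕1⊕1⊕0 = 1
p16 (pos 16,17,18,19,20,21,22,23,24,25,26,27,28,29,30,31): XOR of data positions = 1⊕0⊕0⊕1⊕1⊕0⊕1⊕0⊕0⊕1⊕0⊕0⊕1⊕1⊕0 = 1
Codeword: 0011101101110101100110100100110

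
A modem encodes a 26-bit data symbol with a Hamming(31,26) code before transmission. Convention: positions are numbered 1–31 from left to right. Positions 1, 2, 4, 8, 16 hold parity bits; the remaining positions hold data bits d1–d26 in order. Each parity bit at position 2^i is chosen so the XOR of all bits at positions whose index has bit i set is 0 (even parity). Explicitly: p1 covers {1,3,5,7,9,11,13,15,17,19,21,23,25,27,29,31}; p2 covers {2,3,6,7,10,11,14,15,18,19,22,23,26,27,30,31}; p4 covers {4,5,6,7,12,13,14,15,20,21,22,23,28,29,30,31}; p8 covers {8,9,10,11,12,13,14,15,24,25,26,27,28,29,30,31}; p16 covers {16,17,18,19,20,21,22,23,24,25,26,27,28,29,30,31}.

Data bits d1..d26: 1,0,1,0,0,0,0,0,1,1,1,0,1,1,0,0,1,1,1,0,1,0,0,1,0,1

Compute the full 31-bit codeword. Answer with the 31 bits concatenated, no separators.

1010010100001110011001110100101

Place data at non-parity positions: p1 p2 1 p4 0 1 0 p8 0 0 0 0 1 1 1 p16 0 1 1 0 0 1 1 1 0 1 0 0 1 0 1
p1 (pos 1,3,5,7,9,11,13,15,17,19,21,23,25,27,29,31): XOR of data positions = 1⊕0⊕0⊕0⊕0⊕1⊕1⊕0⊕1⊕0⊕1⊕0⊕0⊕1⊕1 = 1
p2 (pos 2,3,6,7,10,11,14,15,18,19,22,23,26,27,30,31): XOR of data positions = 1⊕1⊕0⊕0⊕0⊕1⊕1⊕1⊕1⊕1⊕1⊕1⊕0⊕0⊕1 = 0
p4 (pos 4,5,6,7,12,13,14,15,20,21,22,23,28,29,30,31): XOR of data positions = 0⊕1⊕0⊕0⊕1⊕1⊕1⊕0⊕0⊕1⊕1⊕0⊕1⊕0⊕1 = 0
p8 (pos 8,9,10,11,12,13,14,15,24,25,26,27,28,29,30,31): XOR of data positions = 0⊕0⊕0⊕0⊕1⊕1⊕1⊕1⊕0⊕1⊕0⊕0⊕1⊕0⊕1 = 1
p16 (pos 16,17,18,19,20,21,22,23,24,25,26,27,28,29,30,31): XOR of data positions = 0⊕1⊕1⊕0⊕0⊕1⊕1⊕1⊕0⊕1⊕0⊕0⊕1⊕0⊕1 = 0
Codeword: 1010010100001110011001110100101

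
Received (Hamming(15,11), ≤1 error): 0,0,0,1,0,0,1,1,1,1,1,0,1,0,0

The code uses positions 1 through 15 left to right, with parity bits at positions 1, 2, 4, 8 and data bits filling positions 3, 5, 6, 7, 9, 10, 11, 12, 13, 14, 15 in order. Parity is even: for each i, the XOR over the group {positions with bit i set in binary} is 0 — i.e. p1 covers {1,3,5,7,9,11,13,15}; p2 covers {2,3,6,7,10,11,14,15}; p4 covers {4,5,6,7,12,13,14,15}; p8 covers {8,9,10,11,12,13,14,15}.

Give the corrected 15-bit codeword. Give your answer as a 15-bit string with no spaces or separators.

s1 (pos 1,3,5,7,9,11,13,15): 0⊕0⊕0⊕1⊕1⊕1⊕1⊕0 = 0
s2 (pos 2,3,6,7,10,11,14,15): 0⊕0⊕0⊕1⊕1⊕1⊕0⊕0 = 1
s4 (pos 4,5,6,7,12,13,14,15): 1⊕0⊕0⊕1⊕0⊕1⊕0⊕0 = 1
s8 (pos 8,9,10,11,12,13,14,15): 1⊕1⊕1⊕1⊕0⊕1⊕0⊕0 = 1
Syndrome s8…s1 = 1110 → error at position 14.
Flip position 14: 000100111110100 → 000100111110110

000100111110110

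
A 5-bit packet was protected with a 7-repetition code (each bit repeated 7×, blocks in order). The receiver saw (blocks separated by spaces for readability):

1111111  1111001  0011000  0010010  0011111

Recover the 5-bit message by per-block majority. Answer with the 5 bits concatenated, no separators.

Block 1 (1111111): 7 ones → 1
Block 2 (1111001): 5 ones → 1
Block 3 (0011000): 2 ones → 0
Block 4 (0010010): 2 ones → 0
Block 5 (0011111): 5 ones → 1

11001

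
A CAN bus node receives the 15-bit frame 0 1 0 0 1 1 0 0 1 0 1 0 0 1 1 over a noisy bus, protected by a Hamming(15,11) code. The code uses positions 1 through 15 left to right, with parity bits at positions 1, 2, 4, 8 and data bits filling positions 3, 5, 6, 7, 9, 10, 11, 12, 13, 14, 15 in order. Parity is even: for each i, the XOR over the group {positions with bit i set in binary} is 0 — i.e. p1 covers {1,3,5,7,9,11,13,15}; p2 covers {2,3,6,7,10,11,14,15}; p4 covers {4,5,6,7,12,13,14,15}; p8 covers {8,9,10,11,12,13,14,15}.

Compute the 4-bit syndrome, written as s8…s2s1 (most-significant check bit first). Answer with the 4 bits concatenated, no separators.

s1 (pos 1,3,5,7,9,11,13,15): 0⊕0⊕1⊕0⊕1⊕1⊕0⊕1 = 0
s2 (pos 2,3,6,7,10,11,14,15): 1⊕0⊕1⊕0⊕0⊕1⊕1⊕1 = 1
s4 (pos 4,5,6,7,12,13,14,15): 0⊕1⊕1⊕0⊕0⊕0⊕1⊕1 = 0
s8 (pos 8,9,10,11,12,13,14,15): 0⊕1⊕0⊕1⊕0⊕0⊕1⊕1 = 0
Syndrome s8…s1 = 0010 → error at position 2.

0010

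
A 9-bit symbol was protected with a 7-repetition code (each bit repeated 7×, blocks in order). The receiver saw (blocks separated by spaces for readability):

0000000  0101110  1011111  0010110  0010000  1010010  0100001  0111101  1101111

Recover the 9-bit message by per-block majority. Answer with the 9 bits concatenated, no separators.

Block 1 (0000000): 0 ones → 0
Block 2 (0101110): 4 ones → 1
Block 3 (1011111): 6 ones → 1
Block 4 (0010110): 3 ones → 0
Block 5 (0010000): 1 one → 0
Block 6 (1010010): 3 ones → 0
Block 7 (0100001): 2 ones → 0
Block 8 (0111101): 5 ones → 1
Block 9 (1101111): 6 ones → 1

011000011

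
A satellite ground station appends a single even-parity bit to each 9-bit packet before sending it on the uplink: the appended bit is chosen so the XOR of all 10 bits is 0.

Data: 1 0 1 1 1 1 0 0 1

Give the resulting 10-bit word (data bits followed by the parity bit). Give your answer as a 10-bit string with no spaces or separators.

XOR of the 9 data bits: 1⊕0⊕1⊕1⊕1⊕1⊕0⊕0⊕1 = 0
Parity bit = 0 (so all 10 bits XOR to 0).

1011110010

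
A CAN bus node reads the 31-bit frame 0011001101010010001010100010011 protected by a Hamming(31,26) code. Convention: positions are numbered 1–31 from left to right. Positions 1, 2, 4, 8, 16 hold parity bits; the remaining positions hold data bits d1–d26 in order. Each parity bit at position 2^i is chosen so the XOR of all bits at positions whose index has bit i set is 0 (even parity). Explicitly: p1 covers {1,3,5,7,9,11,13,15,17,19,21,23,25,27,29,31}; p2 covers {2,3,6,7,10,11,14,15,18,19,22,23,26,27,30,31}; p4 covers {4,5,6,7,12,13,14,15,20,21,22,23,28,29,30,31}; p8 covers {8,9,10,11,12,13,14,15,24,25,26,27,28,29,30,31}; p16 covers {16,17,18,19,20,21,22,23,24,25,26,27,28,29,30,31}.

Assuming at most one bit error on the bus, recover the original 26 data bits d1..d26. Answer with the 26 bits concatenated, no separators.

10010001001001010100010011

s1 (pos 1,3,5,7,9,11,13,15,17,19,21,23,25,27,29,31): 0⊕1⊕0⊕1⊕0⊕0⊕0⊕1⊕0⊕1⊕1⊕1⊕0⊕1⊕0⊕1 = 0
s2 (pos 2,3,6,7,10,11,14,15,18,19,22,23,26,27,30,31): 0⊕1⊕0⊕1⊕1⊕0⊕0⊕1⊕0⊕1⊕0⊕1⊕0⊕1⊕1⊕1 = 1
s4 (pos 4,5,6,7,12,13,14,15,20,21,22,23,28,29,30,31): 1⊕0⊕0⊕1⊕1⊕0⊕0⊕1⊕0⊕1⊕0⊕1⊕0⊕0⊕1⊕1 = 0
s8 (pos 8,9,10,11,12,13,14,15,24,25,26,27,28,29,30,31): 1⊕0⊕1⊕0⊕1⊕0⊕0⊕1⊕0⊕0⊕0⊕1⊕0⊕0⊕1⊕1 = 1
s16 (pos 16,17,18,19,20,21,22,23,24,25,26,27,28,29,30,31): 0⊕0⊕0⊕1⊕0⊕1⊕0⊕1⊕0⊕0⊕0⊕1⊕0⊕0⊕1⊕1 = 0
Syndrome s16…s1 = 01010 → error at position 10.
Flip position 10: 0011001101010010001010100010011 → 0011001100010010001010100010011
Read data bits from positions 3,5,6,7,9,10,11,12,13,14,15,17,18,19,20,21,22,23,24,25,26,27,28,29,30,31: 10010001001001010100010011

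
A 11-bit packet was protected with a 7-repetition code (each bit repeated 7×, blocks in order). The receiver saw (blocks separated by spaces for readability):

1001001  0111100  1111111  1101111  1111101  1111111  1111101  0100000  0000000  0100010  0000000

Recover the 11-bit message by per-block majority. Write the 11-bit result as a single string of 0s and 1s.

01111110000

Block 1 (1001001): 3 ones → 0
Block 2 (0111100): 4 ones → 1
Block 3 (1111111): 7 ones → 1
Block 4 (1101111): 6 ones → 1
Block 5 (1111101): 6 ones → 1
Block 6 (1111111): 7 ones → 1
Block 7 (1111101): 6 ones → 1
Block 8 (0100000): 1 one → 0
Block 9 (0000000): 0 ones → 0
Block 10 (0100010): 2 ones → 0
Block 11 (0000000): 0 ones → 0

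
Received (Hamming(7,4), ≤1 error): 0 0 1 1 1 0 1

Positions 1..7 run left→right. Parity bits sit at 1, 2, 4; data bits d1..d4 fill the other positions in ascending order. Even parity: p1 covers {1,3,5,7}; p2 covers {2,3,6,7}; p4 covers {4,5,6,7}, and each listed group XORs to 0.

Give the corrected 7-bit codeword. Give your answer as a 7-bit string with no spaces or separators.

0011001

s1 (pos 1,3,5,7): 0⊕1⊕1⊕1 = 1
s2 (pos 2,3,6,7): 0⊕1⊕0⊕1 = 0
s4 (pos 4,5,6,7): 1⊕1⊕0⊕1 = 1
Syndrome s4…s1 = 101 → error at position 5.
Flip position 5: 0011101 → 0011001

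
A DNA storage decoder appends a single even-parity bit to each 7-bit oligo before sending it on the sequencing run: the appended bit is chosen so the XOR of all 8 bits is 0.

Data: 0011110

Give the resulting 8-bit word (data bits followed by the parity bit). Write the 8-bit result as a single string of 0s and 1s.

00111100

XOR of the 7 data bits: 0⊕0⊕1⊕1⊕1⊕1⊕0 = 0
Parity bit = 0 (so all 8 bits XOR to 0).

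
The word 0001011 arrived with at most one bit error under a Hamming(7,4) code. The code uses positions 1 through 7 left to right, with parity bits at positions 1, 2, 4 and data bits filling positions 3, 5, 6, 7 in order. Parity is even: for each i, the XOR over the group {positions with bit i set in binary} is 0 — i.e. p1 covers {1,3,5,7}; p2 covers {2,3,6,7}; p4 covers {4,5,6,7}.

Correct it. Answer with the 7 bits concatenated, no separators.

0001111

s1 (pos 1,3,5,7): 0⊕0⊕0⊕1 = 1
s2 (pos 2,3,6,7): 0⊕0⊕1⊕1 = 0
s4 (pos 4,5,6,7): 1⊕0⊕1⊕1 = 1
Syndrome s4…s1 = 101 → error at position 5.
Flip position 5: 0001011 → 0001111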